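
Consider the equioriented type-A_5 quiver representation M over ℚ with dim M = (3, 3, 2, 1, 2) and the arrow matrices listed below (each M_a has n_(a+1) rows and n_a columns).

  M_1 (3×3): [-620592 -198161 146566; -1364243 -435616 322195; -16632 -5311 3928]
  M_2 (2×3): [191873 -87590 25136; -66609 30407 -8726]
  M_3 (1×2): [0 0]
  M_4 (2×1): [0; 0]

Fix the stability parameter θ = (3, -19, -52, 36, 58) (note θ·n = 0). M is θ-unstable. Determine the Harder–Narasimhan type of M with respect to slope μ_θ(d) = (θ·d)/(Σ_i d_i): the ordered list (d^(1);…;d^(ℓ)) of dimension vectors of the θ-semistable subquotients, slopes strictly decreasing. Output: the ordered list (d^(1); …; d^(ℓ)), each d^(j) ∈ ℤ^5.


Barcode: M ≅ I[1,2], I[1,3]^2, I[4,4], I[5,5]^2. HN layers by μ_θ (4 steps, strictly decreasing):
  μ^(1)=58; μ^(2)=36; μ^(3)=-8; μ^(4)=-68/3

((0, 0, 0, 0, 2); (0, 0, 0, 1, 0); (1, 1, 0, 0, 0); (2, 2, 2, 0, 0))


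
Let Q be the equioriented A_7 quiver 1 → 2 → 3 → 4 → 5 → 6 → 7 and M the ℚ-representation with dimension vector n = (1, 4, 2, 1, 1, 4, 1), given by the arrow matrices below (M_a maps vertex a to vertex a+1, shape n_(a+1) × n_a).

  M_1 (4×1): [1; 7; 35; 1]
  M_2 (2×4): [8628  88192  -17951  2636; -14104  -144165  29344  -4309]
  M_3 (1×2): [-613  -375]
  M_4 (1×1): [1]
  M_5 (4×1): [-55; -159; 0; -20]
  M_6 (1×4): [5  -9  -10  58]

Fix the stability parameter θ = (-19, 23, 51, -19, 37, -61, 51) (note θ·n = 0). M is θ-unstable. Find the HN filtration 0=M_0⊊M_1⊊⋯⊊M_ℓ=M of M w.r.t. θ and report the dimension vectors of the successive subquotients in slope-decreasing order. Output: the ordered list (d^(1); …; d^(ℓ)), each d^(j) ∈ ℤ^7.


Barcode: M ≅ I[1,7], I[2,2]^2, I[2,3], I[6,6]^3. HN layers by μ_θ (5 steps, strictly decreasing):
  μ^(1)=51; μ^(2)=23; μ^(3)=31/5; μ^(4)=-19; μ^(5)=-61

((0, 0, 1, 0, 0, 0, 1); (0, 3, 0, 0, 0, 0, 0); (0, 1, 1, 1, 1, 1, 0); (1, 0, 0, 0, 0, 0, 0); (0, 0, 0, 0, 0, 3, 0))


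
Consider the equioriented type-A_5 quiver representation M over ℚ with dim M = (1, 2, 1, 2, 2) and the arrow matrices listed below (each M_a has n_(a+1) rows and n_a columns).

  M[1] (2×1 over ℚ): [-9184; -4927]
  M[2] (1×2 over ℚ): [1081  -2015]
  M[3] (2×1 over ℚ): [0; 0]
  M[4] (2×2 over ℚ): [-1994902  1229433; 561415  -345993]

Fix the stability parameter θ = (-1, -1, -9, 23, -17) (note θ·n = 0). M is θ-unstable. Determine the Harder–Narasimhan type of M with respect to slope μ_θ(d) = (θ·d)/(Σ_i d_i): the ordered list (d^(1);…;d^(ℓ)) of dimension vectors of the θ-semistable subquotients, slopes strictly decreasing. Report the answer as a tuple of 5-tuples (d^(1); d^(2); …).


Interval decomposition of M: I[1,3], I[2,2], I[4,5]^2.
HN type (ℓ=3): μ^(1)=3; μ^(2)=-1; μ^(3)=-11/3

((0, 0, 0, 2, 2); (0, 1, 0, 0, 0); (1, 1, 1, 0, 0))


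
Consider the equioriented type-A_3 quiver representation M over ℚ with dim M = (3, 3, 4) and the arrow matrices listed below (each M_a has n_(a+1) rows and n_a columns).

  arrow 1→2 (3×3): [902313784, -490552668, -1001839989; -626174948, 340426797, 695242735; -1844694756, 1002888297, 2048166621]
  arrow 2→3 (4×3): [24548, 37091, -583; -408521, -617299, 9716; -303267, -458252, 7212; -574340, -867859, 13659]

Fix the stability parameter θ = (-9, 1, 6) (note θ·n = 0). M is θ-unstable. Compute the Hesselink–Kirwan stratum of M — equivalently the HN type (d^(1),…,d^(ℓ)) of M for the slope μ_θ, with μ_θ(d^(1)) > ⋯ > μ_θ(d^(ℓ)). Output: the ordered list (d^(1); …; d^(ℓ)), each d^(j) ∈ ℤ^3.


Barcode: M ≅ I[1,1], I[1,3]^2, I[2,3], I[3,3]. HN layers by μ_θ (3 steps, strictly decreasing):
  μ^(1)=6; μ^(2)=1; μ^(3)=-9

((0, 0, 4); (0, 3, 0); (3, 0, 0))


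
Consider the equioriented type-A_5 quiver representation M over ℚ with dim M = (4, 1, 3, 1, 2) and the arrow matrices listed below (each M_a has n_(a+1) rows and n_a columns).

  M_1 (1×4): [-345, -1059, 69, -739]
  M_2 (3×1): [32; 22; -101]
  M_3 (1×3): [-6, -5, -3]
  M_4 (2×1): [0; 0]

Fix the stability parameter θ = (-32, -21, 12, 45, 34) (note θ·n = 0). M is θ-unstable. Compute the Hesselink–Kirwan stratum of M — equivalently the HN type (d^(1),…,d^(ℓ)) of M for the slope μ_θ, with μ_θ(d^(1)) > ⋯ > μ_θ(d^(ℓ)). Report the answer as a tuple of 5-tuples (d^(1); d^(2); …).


Barcode: M ≅ I[1,1]^3, I[1,4], I[3,3]^2, I[5,5]^2. HN layers by μ_θ (5 steps, strictly decreasing):
  μ^(1)=45; μ^(2)=34; μ^(3)=12; μ^(4)=-21; μ^(5)=-32

((0, 0, 0, 1, 0); (0, 0, 0, 0, 2); (0, 0, 3, 0, 0); (0, 1, 0, 0, 0); (4, 0, 0, 0, 0))


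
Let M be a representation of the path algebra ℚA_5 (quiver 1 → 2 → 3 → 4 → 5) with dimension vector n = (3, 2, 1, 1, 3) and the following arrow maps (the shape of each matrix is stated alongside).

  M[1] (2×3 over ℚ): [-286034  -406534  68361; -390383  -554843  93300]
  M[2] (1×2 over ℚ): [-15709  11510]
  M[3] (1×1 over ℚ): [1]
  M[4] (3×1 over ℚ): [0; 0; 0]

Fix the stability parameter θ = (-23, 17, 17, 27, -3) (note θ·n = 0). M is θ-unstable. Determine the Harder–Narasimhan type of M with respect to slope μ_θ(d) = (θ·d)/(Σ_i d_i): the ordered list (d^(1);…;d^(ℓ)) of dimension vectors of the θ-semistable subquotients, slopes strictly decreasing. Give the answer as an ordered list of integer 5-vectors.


Via rank(M_{q-1}∘⋯∘M_p): M ≅ I[1,1], I[1,2], I[1,4], I[5,5]^3.
μ_θ-semistable layers: μ^(1)=27; μ^(2)=17; μ^(3)=-3; μ^(4)=-23

((0, 0, 0, 1, 0); (0, 2, 1, 0, 0); (0, 0, 0, 0, 3); (3, 0, 0, 0, 0))


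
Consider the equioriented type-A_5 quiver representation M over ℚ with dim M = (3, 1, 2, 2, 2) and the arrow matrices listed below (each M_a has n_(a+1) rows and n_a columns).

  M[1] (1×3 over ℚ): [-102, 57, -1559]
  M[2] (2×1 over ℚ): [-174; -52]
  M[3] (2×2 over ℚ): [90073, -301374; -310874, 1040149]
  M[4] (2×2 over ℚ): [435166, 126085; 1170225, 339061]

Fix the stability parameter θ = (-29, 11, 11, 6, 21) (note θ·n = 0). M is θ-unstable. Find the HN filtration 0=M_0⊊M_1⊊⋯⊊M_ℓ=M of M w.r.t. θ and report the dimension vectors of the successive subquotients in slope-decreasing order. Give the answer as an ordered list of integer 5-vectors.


Interval decomposition of M: I[1,1]^2, I[1,5], I[3,5].
HN type (ℓ=4): μ^(1)=21; μ^(2)=28/3; μ^(3)=17/2; μ^(4)=-29

((0, 0, 0, 0, 2); (0, 1, 1, 1, 0); (0, 0, 1, 1, 0); (3, 0, 0, 0, 0))


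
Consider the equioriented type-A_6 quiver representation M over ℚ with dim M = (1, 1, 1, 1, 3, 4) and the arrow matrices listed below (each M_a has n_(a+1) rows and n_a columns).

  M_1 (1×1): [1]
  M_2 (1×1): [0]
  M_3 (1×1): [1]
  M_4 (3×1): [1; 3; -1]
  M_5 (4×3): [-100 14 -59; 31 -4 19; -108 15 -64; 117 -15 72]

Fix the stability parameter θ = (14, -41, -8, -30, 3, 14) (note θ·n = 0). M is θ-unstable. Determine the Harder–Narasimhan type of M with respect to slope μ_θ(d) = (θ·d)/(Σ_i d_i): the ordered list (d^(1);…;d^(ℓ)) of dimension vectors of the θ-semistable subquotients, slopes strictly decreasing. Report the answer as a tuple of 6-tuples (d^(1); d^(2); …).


Via rank(M_{q-1}∘⋯∘M_p): M ≅ I[1,2], I[3,6], I[5,6]^2, I[6,6].
μ_θ-semistable layers: μ^(1)=14; μ^(2)=3; μ^(3)=-27/2; μ^(4)=-19

((0, 0, 0, 0, 0, 4); (0, 0, 0, 0, 3, 0); (1, 1, 0, 0, 0, 0); (0, 0, 1, 1, 0, 0))


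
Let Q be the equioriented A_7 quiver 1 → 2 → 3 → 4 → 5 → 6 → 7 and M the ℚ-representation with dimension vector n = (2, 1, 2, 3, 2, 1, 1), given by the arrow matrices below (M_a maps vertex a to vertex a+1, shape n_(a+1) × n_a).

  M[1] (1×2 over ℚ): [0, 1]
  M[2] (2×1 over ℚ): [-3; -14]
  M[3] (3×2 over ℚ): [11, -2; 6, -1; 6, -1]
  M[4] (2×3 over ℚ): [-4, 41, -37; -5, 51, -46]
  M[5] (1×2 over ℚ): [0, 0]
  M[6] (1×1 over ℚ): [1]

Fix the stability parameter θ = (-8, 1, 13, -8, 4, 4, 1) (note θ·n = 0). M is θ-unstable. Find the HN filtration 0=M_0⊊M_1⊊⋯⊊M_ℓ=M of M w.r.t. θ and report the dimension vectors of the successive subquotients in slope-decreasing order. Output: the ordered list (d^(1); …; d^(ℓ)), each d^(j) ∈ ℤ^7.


Via rank(M_{q-1}∘⋯∘M_p): M ≅ I[1,1], I[1,5], I[3,4], I[4,5], I[6,7].
μ_θ-semistable layers: μ^(1)=4; μ^(2)=5/2; μ^(3)=1; μ^(4)=-8

((0, 0, 0, 0, 2, 0, 0); (0, 0, 2, 2, 0, 1, 1); (0, 1, 0, 0, 0, 0, 0); (2, 0, 0, 1, 0, 0, 0))


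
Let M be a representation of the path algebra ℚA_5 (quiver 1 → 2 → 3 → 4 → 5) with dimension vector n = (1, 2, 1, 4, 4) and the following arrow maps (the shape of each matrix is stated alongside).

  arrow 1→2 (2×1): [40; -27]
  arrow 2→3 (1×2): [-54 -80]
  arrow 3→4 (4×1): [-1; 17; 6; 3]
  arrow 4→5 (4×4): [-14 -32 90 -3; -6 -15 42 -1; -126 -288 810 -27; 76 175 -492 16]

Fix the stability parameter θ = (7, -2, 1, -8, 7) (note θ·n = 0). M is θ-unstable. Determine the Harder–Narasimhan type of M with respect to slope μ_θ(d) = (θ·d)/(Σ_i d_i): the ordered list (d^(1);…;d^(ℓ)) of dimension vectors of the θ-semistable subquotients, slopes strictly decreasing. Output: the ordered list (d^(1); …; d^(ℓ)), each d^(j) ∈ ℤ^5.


Via rank(M_{q-1}∘⋯∘M_p): M ≅ I[1,2], I[2,5], I[4,4]^2, I[4,5], I[5,5]^2.
μ_θ-semistable layers: μ^(1)=7; μ^(2)=5/2; μ^(3)=-3; μ^(4)=-8

((0, 0, 0, 0, 4); (1, 1, 0, 0, 0); (0, 1, 1, 1, 0); (0, 0, 0, 3, 0))


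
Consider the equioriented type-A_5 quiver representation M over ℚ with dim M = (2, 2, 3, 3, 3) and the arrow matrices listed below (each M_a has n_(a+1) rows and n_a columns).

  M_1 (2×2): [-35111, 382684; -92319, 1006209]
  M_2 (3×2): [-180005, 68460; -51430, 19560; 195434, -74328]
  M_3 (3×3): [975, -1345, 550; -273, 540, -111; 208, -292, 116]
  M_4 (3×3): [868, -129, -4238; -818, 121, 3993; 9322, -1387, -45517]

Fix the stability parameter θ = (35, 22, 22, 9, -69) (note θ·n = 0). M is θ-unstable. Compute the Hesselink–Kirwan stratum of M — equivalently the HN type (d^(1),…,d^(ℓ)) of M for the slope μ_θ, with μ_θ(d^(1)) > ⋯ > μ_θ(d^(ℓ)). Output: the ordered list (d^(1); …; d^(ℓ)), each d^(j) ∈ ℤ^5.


Barcode: M ≅ I[1,2], I[1,5], I[3,3], I[3,5], I[4,4], I[5,5]. HN layers by μ_θ (6 steps, strictly decreasing):
  μ^(1)=57/2; μ^(2)=22; μ^(3)=9; μ^(4)=19/5; μ^(5)=-38/3; μ^(6)=-69

((1, 1, 0, 0, 0); (0, 0, 1, 0, 0); (0, 0, 0, 1, 0); (1, 1, 1, 1, 1); (0, 0, 1, 1, 1); (0, 0, 0, 0, 1))


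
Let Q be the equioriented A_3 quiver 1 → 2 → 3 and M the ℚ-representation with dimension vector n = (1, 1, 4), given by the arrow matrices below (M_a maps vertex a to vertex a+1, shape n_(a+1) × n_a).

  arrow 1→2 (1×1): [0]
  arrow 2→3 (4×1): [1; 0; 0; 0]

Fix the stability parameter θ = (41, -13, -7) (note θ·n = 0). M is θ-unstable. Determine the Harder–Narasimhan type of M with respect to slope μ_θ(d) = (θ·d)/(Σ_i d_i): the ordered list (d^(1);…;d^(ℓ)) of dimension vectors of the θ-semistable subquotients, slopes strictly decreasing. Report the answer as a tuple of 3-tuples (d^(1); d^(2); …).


Interval decomposition of M: I[1,1], I[2,3], I[3,3]^3.
HN type (ℓ=3): μ^(1)=41; μ^(2)=-7; μ^(3)=-13

((1, 0, 0); (0, 0, 4); (0, 1, 0))


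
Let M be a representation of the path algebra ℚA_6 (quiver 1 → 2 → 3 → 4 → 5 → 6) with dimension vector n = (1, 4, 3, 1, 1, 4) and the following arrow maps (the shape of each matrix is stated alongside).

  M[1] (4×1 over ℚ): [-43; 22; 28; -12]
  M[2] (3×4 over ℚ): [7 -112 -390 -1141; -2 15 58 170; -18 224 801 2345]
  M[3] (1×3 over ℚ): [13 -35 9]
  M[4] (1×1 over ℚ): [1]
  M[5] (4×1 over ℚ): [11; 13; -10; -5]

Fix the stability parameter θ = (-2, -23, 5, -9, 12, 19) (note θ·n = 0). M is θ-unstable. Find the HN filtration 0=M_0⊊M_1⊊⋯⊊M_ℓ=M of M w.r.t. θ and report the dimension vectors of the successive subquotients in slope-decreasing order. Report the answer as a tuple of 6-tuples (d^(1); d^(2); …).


Interval decomposition of M: I[1,6], I[2,2], I[2,3]^2, I[6,6]^3.
HN type (ℓ=6): μ^(1)=19; μ^(2)=12; μ^(3)=5; μ^(4)=-2; μ^(5)=-25/2; μ^(6)=-23

((0, 0, 0, 0, 0, 4); (0, 0, 0, 0, 1, 0); (0, 0, 2, 0, 0, 0); (0, 0, 1, 1, 0, 0); (1, 1, 0, 0, 0, 0); (0, 3, 0, 0, 0, 0))


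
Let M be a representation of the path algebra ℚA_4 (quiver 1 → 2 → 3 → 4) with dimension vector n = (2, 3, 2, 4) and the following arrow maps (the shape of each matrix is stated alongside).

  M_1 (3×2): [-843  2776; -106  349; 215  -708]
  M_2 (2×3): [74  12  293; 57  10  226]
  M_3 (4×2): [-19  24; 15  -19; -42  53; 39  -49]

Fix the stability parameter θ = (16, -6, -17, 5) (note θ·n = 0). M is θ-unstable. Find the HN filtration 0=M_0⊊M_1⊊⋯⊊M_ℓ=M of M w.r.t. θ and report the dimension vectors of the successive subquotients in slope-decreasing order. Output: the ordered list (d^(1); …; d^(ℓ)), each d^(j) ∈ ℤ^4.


Interval decomposition of M: I[1,4]^2, I[2,2], I[4,4]^2.
HN type (ℓ=3): μ^(1)=5; μ^(2)=-7/3; μ^(3)=-6

((0, 0, 0, 4); (2, 2, 2, 0); (0, 1, 0, 0))


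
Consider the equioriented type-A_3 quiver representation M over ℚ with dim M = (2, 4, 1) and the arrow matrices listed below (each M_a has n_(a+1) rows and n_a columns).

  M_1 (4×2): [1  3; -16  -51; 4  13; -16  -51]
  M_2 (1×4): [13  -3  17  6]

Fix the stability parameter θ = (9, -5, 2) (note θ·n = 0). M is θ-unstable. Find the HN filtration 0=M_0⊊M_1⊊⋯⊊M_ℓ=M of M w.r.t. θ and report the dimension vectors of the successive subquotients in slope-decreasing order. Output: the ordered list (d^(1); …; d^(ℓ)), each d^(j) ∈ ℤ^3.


Interval decomposition of M: I[1,2], I[1,3], I[2,2]^2.
HN type (ℓ=2): μ^(1)=2; μ^(2)=-5

((2, 2, 1); (0, 2, 0))


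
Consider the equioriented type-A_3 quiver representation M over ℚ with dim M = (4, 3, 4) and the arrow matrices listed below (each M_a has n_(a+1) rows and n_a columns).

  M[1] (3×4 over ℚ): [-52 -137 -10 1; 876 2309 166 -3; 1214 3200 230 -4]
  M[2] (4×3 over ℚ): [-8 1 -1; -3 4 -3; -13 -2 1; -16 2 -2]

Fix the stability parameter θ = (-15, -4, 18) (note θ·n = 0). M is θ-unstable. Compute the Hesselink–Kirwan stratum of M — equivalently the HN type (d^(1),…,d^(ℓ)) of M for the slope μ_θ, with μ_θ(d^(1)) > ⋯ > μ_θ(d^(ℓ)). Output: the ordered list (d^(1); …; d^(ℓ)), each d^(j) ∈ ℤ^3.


Interval decomposition of M: I[1,1], I[1,2], I[1,3]^2, I[3,3]^2.
HN type (ℓ=3): μ^(1)=18; μ^(2)=-4; μ^(3)=-15

((0, 0, 4); (0, 3, 0); (4, 0, 0))


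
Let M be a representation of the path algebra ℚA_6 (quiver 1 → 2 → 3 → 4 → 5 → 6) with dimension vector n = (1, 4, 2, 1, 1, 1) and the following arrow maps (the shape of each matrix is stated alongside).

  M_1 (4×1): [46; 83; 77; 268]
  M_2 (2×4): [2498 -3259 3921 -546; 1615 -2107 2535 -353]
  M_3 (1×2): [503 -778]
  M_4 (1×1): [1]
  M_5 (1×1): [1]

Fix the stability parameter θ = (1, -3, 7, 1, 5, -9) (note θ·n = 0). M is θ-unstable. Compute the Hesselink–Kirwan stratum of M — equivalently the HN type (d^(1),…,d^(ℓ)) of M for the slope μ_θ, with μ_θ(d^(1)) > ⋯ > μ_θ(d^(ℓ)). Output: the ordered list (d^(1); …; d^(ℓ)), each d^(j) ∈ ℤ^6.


Interval decomposition of M: I[1,2], I[2,2], I[2,3], I[2,6].
HN type (ℓ=4): μ^(1)=7; μ^(2)=1; μ^(3)=-1; μ^(4)=-3

((0, 0, 1, 0, 0, 0); (0, 0, 1, 1, 1, 1); (1, 1, 0, 0, 0, 0); (0, 3, 0, 0, 0, 0))


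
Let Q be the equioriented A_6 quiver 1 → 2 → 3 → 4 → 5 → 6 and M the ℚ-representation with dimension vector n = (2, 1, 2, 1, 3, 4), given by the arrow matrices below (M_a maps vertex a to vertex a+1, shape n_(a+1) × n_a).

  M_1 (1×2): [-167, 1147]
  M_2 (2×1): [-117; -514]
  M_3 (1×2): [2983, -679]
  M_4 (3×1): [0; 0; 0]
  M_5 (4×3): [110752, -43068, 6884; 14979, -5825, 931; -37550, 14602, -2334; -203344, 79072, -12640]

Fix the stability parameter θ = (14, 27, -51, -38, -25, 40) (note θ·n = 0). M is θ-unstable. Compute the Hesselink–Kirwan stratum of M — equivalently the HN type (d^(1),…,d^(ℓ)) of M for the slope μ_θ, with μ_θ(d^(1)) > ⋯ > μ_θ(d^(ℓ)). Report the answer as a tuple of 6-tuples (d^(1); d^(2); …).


Barcode: M ≅ I[1,1], I[1,4], I[3,3], I[5,5], I[5,6]^2, I[6,6]^2. HN layers by μ_θ (5 steps, strictly decreasing):
  μ^(1)=40; μ^(2)=14; μ^(3)=-12; μ^(4)=-25; μ^(5)=-51

((0, 0, 0, 0, 0, 4); (1, 0, 0, 0, 0, 0); (1, 1, 1, 1, 0, 0); (0, 0, 0, 0, 3, 0); (0, 0, 1, 0, 0, 0))


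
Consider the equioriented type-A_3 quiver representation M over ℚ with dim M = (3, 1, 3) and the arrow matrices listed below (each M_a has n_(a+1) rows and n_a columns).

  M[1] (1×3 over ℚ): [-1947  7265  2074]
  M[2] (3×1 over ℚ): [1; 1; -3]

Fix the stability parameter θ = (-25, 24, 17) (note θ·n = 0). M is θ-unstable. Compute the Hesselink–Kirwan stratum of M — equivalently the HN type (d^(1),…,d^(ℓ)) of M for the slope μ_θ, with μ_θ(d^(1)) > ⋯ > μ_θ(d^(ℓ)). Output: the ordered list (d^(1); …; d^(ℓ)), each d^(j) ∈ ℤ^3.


Interval decomposition of M: I[1,1]^2, I[1,3], I[3,3]^2.
HN type (ℓ=3): μ^(1)=41/2; μ^(2)=17; μ^(3)=-25

((0, 1, 1); (0, 0, 2); (3, 0, 0))


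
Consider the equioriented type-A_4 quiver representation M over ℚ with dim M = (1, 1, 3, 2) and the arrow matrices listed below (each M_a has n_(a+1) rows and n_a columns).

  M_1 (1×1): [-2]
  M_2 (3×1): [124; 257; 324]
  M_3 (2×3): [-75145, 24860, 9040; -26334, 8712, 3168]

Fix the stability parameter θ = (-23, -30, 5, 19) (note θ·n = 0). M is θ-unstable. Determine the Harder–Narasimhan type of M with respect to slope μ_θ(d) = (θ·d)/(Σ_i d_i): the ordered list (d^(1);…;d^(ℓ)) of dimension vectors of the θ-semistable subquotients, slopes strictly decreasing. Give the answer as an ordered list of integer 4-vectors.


Via rank(M_{q-1}∘⋯∘M_p): M ≅ I[1,3], I[3,3], I[3,4], I[4,4].
μ_θ-semistable layers: μ^(1)=19; μ^(2)=5; μ^(3)=-53/2

((0, 0, 0, 2); (0, 0, 3, 0); (1, 1, 0, 0))


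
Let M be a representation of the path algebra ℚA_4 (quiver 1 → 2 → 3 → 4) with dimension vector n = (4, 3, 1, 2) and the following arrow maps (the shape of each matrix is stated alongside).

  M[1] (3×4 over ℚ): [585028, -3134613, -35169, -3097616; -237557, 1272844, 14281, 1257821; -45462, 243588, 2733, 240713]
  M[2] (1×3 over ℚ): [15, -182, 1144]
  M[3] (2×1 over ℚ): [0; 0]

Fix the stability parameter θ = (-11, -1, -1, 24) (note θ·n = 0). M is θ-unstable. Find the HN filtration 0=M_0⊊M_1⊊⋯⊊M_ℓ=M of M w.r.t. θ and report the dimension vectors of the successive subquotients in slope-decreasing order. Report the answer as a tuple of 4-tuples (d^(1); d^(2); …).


Via rank(M_{q-1}∘⋯∘M_p): M ≅ I[1,1], I[1,2]^2, I[1,3], I[4,4]^2.
μ_θ-semistable layers: μ^(1)=24; μ^(2)=-1; μ^(3)=-11

((0, 0, 0, 2); (0, 3, 1, 0); (4, 0, 0, 0))


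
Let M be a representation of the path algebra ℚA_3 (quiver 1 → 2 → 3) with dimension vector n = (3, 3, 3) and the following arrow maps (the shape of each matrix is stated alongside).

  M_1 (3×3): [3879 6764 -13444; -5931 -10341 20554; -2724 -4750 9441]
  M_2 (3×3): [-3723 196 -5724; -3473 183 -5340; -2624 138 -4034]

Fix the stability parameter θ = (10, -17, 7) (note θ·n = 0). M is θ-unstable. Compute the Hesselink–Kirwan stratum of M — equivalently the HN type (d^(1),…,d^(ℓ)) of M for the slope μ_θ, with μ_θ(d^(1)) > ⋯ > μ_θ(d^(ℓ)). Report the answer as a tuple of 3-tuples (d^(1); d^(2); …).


Via rank(M_{q-1}∘⋯∘M_p): M ≅ I[1,3]^3.
μ_θ-semistable layers: μ^(1)=7; μ^(2)=-7/2

((0, 0, 3); (3, 3, 0))


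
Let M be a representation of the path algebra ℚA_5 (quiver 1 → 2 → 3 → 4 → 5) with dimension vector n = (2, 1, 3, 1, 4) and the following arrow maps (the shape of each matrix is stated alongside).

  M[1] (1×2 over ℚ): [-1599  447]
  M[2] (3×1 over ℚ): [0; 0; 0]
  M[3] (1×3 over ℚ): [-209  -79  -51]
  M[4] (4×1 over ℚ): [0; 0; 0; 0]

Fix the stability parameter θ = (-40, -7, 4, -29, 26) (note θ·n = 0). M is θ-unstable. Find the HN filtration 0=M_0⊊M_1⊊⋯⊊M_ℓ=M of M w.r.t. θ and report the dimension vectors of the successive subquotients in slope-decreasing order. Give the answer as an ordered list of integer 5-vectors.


Via rank(M_{q-1}∘⋯∘M_p): M ≅ I[1,1], I[1,2], I[3,3]^2, I[3,4], I[5,5]^4.
μ_θ-semistable layers: μ^(1)=26; μ^(2)=4; μ^(3)=-7; μ^(4)=-25/2; μ^(5)=-40

((0, 0, 0, 0, 4); (0, 0, 2, 0, 0); (0, 1, 0, 0, 0); (0, 0, 1, 1, 0); (2, 0, 0, 0, 0))


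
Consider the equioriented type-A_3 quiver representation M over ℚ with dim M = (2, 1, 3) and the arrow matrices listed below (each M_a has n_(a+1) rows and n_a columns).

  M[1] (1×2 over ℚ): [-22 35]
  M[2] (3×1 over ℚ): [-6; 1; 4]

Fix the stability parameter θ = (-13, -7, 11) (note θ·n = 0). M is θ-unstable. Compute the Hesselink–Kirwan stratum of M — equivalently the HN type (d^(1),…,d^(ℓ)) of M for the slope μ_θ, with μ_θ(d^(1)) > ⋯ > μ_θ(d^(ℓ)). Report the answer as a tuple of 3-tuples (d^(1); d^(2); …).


Via rank(M_{q-1}∘⋯∘M_p): M ≅ I[1,1], I[1,3], I[3,3]^2.
μ_θ-semistable layers: μ^(1)=11; μ^(2)=-7; μ^(3)=-13

((0, 0, 3); (0, 1, 0); (2, 0, 0))


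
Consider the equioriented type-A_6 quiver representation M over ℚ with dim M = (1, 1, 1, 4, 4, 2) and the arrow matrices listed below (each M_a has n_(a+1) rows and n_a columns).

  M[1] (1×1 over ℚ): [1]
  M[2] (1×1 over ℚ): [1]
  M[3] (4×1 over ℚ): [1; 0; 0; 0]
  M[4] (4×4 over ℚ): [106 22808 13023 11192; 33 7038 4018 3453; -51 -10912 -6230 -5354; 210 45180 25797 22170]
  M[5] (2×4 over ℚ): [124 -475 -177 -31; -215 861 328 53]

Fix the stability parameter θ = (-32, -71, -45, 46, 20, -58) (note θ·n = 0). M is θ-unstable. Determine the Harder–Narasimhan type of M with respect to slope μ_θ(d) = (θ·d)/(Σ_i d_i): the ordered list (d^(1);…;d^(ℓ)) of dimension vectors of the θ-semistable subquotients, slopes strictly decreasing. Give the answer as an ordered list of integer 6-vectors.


Via rank(M_{q-1}∘⋯∘M_p): M ≅ I[1,6], I[4,4], I[4,5], I[4,6], I[5,5].
μ_θ-semistable layers: μ^(1)=46; μ^(2)=33; μ^(3)=20; μ^(4)=8/3; μ^(5)=-45; μ^(6)=-103/2

((0, 0, 0, 1, 0, 0); (0, 0, 0, 1, 1, 0); (0, 0, 0, 0, 1, 0); (0, 0, 0, 2, 2, 2); (0, 0, 1, 0, 0, 0); (1, 1, 0, 0, 0, 0))


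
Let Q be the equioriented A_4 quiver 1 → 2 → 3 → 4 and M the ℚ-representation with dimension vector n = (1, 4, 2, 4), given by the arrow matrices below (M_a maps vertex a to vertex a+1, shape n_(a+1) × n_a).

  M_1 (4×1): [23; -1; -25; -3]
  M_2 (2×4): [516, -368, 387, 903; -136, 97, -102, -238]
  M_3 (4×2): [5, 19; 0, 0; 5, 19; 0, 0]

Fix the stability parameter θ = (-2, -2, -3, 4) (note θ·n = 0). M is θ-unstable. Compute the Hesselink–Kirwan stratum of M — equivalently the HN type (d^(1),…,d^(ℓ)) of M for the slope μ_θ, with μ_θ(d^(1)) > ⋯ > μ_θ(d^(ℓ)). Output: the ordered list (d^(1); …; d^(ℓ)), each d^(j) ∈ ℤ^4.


Via rank(M_{q-1}∘⋯∘M_p): M ≅ I[1,4], I[2,2]^2, I[2,3], I[4,4]^3.
μ_θ-semistable layers: μ^(1)=4; μ^(2)=-2; μ^(3)=-7/3; μ^(4)=-5/2

((0, 0, 0, 4); (0, 2, 0, 0); (1, 1, 1, 0); (0, 1, 1, 0))


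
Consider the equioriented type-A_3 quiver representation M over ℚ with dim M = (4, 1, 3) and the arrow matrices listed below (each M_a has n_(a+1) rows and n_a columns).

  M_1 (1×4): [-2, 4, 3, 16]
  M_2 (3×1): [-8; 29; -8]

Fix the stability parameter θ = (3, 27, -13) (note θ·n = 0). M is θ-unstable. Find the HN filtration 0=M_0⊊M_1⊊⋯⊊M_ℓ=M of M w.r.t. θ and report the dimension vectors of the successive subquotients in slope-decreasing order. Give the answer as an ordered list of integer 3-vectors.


Via rank(M_{q-1}∘⋯∘M_p): M ≅ I[1,1]^3, I[1,3], I[3,3]^2.
μ_θ-semistable layers: μ^(1)=7; μ^(2)=3; μ^(3)=-13

((0, 1, 1); (4, 0, 0); (0, 0, 2))


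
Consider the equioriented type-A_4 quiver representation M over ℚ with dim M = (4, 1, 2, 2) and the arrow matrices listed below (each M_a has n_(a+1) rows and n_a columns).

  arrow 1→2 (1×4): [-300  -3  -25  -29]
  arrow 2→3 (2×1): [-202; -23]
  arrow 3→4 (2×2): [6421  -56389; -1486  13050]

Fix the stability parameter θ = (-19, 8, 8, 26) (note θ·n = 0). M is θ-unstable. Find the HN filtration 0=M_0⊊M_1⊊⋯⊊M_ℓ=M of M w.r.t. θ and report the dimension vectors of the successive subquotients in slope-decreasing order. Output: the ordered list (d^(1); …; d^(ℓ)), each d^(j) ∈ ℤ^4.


Via rank(M_{q-1}∘⋯∘M_p): M ≅ I[1,1]^3, I[1,4], I[3,4].
μ_θ-semistable layers: μ^(1)=26; μ^(2)=8; μ^(3)=-19

((0, 0, 0, 2); (0, 1, 2, 0); (4, 0, 0, 0))


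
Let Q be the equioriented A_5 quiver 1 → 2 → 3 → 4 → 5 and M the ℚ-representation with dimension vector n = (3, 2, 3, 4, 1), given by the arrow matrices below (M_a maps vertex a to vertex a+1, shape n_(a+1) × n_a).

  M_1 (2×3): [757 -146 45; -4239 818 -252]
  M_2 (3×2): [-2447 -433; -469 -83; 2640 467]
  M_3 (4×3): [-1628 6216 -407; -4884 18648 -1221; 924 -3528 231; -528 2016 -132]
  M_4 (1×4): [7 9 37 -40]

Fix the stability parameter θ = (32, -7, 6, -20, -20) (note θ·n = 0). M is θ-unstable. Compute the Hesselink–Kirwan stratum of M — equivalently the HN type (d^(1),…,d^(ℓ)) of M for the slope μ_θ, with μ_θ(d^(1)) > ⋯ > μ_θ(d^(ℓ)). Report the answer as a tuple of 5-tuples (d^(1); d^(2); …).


Interval decomposition of M: I[1,1], I[1,3], I[1,5], I[3,3], I[4,4]^3.
HN type (ℓ=5): μ^(1)=32; μ^(2)=31/3; μ^(3)=6; μ^(4)=-9/5; μ^(5)=-20

((1, 0, 0, 0, 0); (1, 1, 1, 0, 0); (0, 0, 1, 0, 0); (1, 1, 1, 1, 1); (0, 0, 0, 3, 0))


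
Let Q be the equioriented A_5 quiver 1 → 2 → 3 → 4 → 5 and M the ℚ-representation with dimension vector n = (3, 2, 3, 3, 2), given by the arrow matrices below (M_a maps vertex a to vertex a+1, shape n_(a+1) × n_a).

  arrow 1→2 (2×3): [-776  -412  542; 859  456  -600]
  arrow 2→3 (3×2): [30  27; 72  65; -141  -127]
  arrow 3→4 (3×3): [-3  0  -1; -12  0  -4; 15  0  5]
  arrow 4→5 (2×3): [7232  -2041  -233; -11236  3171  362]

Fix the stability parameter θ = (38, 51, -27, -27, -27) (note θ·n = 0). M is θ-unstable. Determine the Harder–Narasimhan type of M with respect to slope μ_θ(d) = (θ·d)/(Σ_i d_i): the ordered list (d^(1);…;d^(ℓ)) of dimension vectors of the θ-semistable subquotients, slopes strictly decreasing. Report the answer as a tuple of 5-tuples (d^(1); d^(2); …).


Via rank(M_{q-1}∘⋯∘M_p): M ≅ I[1,1], I[1,3], I[1,5], I[3,3], I[4,4], I[4,5].
μ_θ-semistable layers: μ^(1)=38; μ^(2)=62/3; μ^(3)=8/5; μ^(4)=-27

((1, 0, 0, 0, 0); (1, 1, 1, 0, 0); (1, 1, 1, 1, 1); (0, 0, 1, 2, 1))


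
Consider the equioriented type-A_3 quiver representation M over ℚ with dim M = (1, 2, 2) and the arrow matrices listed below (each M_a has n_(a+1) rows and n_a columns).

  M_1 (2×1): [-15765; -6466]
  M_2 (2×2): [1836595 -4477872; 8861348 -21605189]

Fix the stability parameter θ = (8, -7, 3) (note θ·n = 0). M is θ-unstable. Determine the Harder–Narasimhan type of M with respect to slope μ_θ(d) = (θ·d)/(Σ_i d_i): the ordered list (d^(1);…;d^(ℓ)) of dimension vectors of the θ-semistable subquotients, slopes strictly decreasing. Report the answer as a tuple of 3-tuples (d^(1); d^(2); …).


Barcode: M ≅ I[1,3], I[2,3]. HN layers by μ_θ (3 steps, strictly decreasing):
  μ^(1)=3; μ^(2)=1/2; μ^(3)=-7

((0, 0, 2); (1, 1, 0); (0, 1, 0))


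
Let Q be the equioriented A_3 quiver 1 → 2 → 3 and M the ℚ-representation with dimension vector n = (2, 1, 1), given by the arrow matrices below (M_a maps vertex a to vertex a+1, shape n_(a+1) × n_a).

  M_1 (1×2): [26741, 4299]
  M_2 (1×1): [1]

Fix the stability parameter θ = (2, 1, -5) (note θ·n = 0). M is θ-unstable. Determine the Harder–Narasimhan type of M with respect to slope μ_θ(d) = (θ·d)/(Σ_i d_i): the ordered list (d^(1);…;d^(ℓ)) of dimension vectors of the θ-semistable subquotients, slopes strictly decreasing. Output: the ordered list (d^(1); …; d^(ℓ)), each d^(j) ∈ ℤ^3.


Via rank(M_{q-1}∘⋯∘M_p): M ≅ I[1,1], I[1,3].
μ_θ-semistable layers: μ^(1)=2; μ^(2)=-2/3

((1, 0, 0); (1, 1, 1))


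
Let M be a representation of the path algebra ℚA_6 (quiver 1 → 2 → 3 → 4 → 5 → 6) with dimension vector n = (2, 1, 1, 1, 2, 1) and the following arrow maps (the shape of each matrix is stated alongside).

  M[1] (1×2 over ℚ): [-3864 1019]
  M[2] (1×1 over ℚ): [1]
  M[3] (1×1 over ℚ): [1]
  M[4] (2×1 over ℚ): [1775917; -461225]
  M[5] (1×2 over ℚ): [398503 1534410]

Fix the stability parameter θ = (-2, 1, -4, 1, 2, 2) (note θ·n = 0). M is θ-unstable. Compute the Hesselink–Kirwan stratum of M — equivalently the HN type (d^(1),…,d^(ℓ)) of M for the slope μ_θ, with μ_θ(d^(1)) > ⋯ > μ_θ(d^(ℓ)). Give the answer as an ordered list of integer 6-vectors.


Barcode: M ≅ I[1,1], I[1,6], I[5,5]. HN layers by μ_θ (4 steps, strictly decreasing):
  μ^(1)=2; μ^(2)=1; μ^(3)=-3/2; μ^(4)=-2

((0, 0, 0, 0, 2, 1); (0, 0, 0, 1, 0, 0); (0, 1, 1, 0, 0, 0); (2, 0, 0, 0, 0, 0))


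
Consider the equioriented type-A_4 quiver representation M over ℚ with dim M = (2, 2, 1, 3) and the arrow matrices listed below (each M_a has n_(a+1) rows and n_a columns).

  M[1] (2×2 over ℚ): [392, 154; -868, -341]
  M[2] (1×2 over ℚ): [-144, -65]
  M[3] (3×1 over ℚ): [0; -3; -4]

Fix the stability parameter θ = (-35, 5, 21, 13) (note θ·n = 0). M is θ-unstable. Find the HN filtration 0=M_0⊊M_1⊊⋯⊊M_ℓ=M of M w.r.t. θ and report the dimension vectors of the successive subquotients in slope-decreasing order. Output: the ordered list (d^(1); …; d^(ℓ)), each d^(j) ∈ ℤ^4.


Interval decomposition of M: I[1,1], I[1,4], I[2,2], I[4,4]^2.
HN type (ℓ=4): μ^(1)=17; μ^(2)=13; μ^(3)=5; μ^(4)=-35

((0, 0, 1, 1); (0, 0, 0, 2); (0, 2, 0, 0); (2, 0, 0, 0))


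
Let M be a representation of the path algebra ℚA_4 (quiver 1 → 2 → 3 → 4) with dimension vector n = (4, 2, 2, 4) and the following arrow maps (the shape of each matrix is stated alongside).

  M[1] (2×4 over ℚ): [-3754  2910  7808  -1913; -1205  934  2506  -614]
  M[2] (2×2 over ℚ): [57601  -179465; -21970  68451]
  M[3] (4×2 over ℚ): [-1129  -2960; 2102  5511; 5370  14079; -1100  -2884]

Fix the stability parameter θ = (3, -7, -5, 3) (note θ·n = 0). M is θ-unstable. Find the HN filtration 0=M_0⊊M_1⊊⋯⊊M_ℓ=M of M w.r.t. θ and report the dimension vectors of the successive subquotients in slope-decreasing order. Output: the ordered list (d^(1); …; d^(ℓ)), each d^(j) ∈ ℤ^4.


Barcode: M ≅ I[1,1]^2, I[1,4]^2, I[4,4]^2. HN layers by μ_θ (2 steps, strictly decreasing):
  μ^(1)=3; μ^(2)=-3

((2, 0, 0, 4); (2, 2, 2, 0))


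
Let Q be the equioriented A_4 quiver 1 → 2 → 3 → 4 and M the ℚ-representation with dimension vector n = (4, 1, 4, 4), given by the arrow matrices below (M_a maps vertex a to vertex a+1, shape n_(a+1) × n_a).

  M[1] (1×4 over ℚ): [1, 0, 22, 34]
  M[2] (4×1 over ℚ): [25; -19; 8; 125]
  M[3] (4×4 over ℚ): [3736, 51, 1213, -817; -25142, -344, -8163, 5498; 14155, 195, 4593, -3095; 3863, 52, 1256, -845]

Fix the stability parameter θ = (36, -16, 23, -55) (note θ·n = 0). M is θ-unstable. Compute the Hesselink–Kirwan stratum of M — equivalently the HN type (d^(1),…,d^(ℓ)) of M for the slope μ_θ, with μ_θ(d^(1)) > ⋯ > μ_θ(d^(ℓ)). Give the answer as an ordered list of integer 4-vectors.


Barcode: M ≅ I[1,1]^3, I[1,4], I[3,4]^3. HN layers by μ_θ (3 steps, strictly decreasing):
  μ^(1)=36; μ^(2)=-3; μ^(3)=-16

((3, 0, 0, 0); (1, 1, 1, 1); (0, 0, 3, 3))


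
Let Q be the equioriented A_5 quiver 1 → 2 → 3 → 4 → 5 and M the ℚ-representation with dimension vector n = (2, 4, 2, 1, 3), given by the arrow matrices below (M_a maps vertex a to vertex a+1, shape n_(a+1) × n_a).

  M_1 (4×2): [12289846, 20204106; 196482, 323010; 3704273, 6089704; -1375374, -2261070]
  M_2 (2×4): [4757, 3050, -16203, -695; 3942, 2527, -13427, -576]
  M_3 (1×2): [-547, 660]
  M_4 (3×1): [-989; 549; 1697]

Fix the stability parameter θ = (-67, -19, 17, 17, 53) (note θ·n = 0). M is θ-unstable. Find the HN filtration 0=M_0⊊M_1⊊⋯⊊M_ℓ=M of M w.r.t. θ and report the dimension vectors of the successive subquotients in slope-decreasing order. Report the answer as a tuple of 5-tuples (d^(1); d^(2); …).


Barcode: M ≅ I[1,3], I[1,5], I[2,2]^2, I[5,5]^2. HN layers by μ_θ (4 steps, strictly decreasing):
  μ^(1)=53; μ^(2)=17; μ^(3)=-19; μ^(4)=-67

((0, 0, 0, 0, 3); (0, 0, 2, 1, 0); (0, 4, 0, 0, 0); (2, 0, 0, 0, 0))


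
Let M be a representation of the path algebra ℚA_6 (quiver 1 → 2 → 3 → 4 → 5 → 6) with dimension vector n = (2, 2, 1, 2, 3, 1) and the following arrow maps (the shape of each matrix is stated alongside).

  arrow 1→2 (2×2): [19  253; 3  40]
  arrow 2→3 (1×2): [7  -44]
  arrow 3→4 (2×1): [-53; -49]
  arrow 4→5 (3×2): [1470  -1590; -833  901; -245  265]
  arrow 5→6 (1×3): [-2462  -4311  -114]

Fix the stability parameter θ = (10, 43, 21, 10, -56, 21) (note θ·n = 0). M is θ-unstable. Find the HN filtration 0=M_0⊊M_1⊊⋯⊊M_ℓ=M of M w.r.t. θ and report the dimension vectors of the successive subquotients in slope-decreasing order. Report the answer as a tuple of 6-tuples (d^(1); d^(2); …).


Via rank(M_{q-1}∘⋯∘M_p): M ≅ I[1,2], I[1,4], I[4,6], I[5,5]^2.
μ_θ-semistable layers: μ^(1)=43; μ^(2)=74/3; μ^(3)=21; μ^(4)=10; μ^(5)=-23; μ^(6)=-56

((0, 1, 0, 0, 0, 0); (0, 1, 1, 1, 0, 0); (0, 0, 0, 0, 0, 1); (2, 0, 0, 0, 0, 0); (0, 0, 0, 1, 1, 0); (0, 0, 0, 0, 2, 0))


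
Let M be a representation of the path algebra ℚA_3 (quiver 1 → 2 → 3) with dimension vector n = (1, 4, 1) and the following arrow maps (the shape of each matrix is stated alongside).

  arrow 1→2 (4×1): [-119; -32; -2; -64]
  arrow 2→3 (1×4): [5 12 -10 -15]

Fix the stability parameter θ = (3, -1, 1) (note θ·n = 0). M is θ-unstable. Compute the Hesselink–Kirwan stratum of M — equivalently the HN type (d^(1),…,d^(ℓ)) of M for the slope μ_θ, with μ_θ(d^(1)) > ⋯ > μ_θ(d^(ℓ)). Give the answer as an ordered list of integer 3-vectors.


Interval decomposition of M: I[1,3], I[2,2]^3.
HN type (ℓ=2): μ^(1)=1; μ^(2)=-1

((1, 1, 1); (0, 3, 0))


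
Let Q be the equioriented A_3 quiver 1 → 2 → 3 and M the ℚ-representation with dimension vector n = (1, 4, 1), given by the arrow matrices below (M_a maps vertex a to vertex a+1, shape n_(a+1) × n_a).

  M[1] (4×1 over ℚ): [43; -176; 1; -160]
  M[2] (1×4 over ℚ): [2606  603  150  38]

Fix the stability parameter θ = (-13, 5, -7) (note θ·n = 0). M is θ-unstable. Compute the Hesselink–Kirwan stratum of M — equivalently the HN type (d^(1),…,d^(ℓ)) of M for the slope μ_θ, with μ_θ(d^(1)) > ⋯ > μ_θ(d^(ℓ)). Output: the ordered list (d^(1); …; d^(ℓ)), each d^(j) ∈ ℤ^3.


Barcode: M ≅ I[1,2], I[2,2]^2, I[2,3]. HN layers by μ_θ (3 steps, strictly decreasing):
  μ^(1)=5; μ^(2)=-1; μ^(3)=-13

((0, 3, 0); (0, 1, 1); (1, 0, 0))


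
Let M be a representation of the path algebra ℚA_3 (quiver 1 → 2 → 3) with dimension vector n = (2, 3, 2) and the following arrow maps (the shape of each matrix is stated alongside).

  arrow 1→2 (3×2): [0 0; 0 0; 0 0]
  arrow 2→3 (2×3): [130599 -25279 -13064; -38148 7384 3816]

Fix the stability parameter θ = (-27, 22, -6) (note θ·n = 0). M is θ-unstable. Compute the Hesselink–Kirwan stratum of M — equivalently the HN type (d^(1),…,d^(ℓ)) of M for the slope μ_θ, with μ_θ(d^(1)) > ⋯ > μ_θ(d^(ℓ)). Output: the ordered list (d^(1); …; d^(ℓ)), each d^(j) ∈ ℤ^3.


Interval decomposition of M: I[1,1]^2, I[2,2], I[2,3]^2.
HN type (ℓ=3): μ^(1)=22; μ^(2)=8; μ^(3)=-27

((0, 1, 0); (0, 2, 2); (2, 0, 0))


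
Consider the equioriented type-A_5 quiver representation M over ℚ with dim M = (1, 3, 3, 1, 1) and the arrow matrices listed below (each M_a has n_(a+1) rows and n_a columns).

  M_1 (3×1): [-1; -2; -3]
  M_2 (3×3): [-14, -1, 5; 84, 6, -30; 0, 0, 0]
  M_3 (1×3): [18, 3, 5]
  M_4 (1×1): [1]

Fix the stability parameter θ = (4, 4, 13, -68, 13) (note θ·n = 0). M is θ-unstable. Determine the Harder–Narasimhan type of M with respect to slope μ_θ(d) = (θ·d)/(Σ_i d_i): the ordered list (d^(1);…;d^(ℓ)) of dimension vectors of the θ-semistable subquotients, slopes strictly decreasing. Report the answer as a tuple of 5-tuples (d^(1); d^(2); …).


Barcode: M ≅ I[1,3], I[2,2]^2, I[3,3], I[3,5]. HN layers by μ_θ (3 steps, strictly decreasing):
  μ^(1)=13; μ^(2)=4; μ^(3)=-55/2

((0, 0, 2, 0, 1); (1, 3, 0, 0, 0); (0, 0, 1, 1, 0))


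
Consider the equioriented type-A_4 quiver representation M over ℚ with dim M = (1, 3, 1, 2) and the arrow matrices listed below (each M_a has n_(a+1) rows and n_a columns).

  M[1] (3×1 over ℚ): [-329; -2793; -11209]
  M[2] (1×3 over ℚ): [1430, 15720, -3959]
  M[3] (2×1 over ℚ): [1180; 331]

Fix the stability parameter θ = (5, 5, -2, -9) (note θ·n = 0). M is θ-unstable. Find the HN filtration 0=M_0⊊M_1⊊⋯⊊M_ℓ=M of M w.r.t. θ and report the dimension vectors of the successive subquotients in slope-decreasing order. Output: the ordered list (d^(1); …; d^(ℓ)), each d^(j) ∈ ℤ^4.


Interval decomposition of M: I[1,4], I[2,2]^2, I[4,4].
HN type (ℓ=3): μ^(1)=5; μ^(2)=-1/4; μ^(3)=-9

((0, 2, 0, 0); (1, 1, 1, 1); (0, 0, 0, 1))


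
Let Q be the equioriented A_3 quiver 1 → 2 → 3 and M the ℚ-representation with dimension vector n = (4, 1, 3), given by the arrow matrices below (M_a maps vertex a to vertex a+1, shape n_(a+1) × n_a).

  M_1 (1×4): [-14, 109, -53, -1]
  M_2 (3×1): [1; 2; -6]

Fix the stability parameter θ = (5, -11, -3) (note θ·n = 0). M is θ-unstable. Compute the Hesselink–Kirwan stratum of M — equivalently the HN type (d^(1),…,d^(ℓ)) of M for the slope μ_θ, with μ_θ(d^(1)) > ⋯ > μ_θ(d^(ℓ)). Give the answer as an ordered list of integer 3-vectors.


Via rank(M_{q-1}∘⋯∘M_p): M ≅ I[1,1]^3, I[1,3], I[3,3]^2.
μ_θ-semistable layers: μ^(1)=5; μ^(2)=-3

((3, 0, 0); (1, 1, 3))


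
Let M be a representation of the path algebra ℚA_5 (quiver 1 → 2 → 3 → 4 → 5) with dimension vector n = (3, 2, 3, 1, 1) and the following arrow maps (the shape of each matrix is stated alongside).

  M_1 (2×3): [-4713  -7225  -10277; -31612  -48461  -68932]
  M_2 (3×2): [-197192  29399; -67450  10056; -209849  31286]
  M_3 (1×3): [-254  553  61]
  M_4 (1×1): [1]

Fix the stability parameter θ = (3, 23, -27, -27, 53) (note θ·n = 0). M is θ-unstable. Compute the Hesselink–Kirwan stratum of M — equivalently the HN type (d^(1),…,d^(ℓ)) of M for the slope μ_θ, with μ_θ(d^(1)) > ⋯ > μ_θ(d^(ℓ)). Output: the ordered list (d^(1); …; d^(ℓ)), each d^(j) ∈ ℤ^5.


Via rank(M_{q-1}∘⋯∘M_p): M ≅ I[1,1], I[1,3], I[1,5], I[3,3].
μ_θ-semistable layers: μ^(1)=53; μ^(2)=3; μ^(3)=-1/3; μ^(4)=-7; μ^(5)=-27

((0, 0, 0, 0, 1); (1, 0, 0, 0, 0); (1, 1, 1, 0, 0); (1, 1, 1, 1, 0); (0, 0, 1, 0, 0))


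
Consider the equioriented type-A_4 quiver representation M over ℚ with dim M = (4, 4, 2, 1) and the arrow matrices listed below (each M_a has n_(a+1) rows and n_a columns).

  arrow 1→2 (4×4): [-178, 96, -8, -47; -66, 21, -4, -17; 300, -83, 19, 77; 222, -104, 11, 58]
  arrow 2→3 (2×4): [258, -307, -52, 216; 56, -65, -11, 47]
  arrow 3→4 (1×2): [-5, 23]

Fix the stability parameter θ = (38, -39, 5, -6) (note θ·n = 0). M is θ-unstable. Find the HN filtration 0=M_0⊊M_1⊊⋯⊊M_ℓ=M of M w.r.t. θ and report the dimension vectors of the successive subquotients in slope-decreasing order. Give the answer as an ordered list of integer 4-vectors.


Interval decomposition of M: I[1,2]^2, I[1,3], I[1,4].
HN type (ℓ=2): μ^(1)=5; μ^(2)=-1/2

((0, 0, 1, 0); (4, 4, 1, 1))


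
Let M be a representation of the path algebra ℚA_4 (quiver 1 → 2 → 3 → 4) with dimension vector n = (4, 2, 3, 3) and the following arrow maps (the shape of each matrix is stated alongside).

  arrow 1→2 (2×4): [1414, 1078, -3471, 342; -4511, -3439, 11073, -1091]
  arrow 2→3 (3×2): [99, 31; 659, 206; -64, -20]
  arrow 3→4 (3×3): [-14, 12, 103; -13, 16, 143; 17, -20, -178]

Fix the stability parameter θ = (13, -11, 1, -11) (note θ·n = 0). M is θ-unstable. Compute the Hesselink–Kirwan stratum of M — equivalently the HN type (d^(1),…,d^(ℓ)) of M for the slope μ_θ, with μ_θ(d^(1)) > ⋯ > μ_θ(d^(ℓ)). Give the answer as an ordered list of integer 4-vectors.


Interval decomposition of M: I[1,1]^2, I[1,3], I[1,4], I[3,4], I[4,4].
HN type (ℓ=5): μ^(1)=13; μ^(2)=1; μ^(3)=-2; μ^(4)=-5; μ^(5)=-11

((2, 0, 0, 0); (1, 1, 1, 0); (1, 1, 1, 1); (0, 0, 1, 1); (0, 0, 0, 1))
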